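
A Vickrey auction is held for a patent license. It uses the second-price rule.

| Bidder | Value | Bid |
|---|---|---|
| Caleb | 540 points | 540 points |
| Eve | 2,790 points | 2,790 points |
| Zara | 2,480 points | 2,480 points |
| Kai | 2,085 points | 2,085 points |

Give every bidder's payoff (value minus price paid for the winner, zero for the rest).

Ranking the bids: Eve 2,790 points; Zara 2,480 points; Kai 2,085 points; Caleb 540 points.
Eve has the top bid and wins; the price is the second-highest bid, 2,480 points.
Eve's payoff = 2,790 points − 2,480 points = 310 points. All other bidders lose, so their payoff is 0.

Caleb 0 points, Eve 310 points, Zara 0 points, Kai 0 points.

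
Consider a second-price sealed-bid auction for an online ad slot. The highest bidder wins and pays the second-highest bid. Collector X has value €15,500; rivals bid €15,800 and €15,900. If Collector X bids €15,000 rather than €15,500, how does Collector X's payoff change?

Change in payoff: €0.

The highest competing bid is €15,900.
Bidding truthfully at €15,500: the top bid is €15,900 (a rival), so Collector X loses. Payoff = €0.
Bidding €15,000: the top bid is €15,900 (a rival), so Collector X loses. Payoff = €0.
Change = €0 − €0 = €0.
The bid only affects whether you win, not the price — here both bids land on the same side of the top rival bid, so the deviation is payoff-neutral.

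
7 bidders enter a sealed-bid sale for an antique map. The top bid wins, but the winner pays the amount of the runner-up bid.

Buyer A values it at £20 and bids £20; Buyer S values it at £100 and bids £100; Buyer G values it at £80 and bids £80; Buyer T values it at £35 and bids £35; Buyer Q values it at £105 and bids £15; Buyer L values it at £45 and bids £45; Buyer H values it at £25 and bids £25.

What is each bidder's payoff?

Ranking the bids: Buyer S £100 > Buyer G £80 > Buyer L £45 > Buyer T £35 > Buyer H £25 > Buyer A £20 > Buyer Q £15.
Buyer S has the top bid and wins; the price is the second-highest bid, £80.
Buyer S's payoff = £100 − £80 = £20. All other bidders lose, so their payoff is 0.

Payoffs: Buyer A £0, Buyer S £20, Buyer G £0, Buyer T £0, Buyer Q £0, Buyer L £0, Buyer H £0.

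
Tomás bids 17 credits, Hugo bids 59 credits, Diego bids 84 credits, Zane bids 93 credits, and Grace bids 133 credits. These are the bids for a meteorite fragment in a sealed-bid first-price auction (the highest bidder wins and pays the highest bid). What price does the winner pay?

Sorted high to low: Grace 133 credits; Zane 93 credits; Diego 84 credits; Hugo 59 credits; Tomás 17 credits.
Grace is the highest bidder, so Grace wins.
Under the first-price rule, the price is the highest bid: 133 credits.

Price paid: 133 credits.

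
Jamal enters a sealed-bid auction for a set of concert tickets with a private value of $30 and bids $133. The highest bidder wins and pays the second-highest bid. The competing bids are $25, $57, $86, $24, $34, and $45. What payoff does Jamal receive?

-$56

Highest competing bid: $86.
Jamal's bid $133 is the highest overall, so Jamal wins and pays the second-highest bid, $86.
Payoff = value − price = $30 − $86 = -$56.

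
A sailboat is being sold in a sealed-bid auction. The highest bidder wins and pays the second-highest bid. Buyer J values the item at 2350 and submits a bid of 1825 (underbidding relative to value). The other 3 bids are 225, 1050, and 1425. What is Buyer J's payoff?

Payoff = 925.

Highest competing bid: 1425.
Buyer J's bid 1825 is the highest overall, so Buyer J wins and pays the second-highest bid, 1425.
Payoff = value − price = 2350 − 1425 = 925.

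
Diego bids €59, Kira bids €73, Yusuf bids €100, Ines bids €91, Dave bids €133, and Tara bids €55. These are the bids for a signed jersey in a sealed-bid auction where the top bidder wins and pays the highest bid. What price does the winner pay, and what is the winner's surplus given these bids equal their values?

The winner pays €133 for a surplus of €0.

Ordered from highest: Dave €133; Yusuf €100; Ines €91; Kira €73; Diego €59; Tara €55.
Dave is the highest bidder, so Dave wins.
Under the first-price rule, the price is the highest bid: €133.
Surplus = €133 − €133 = €0.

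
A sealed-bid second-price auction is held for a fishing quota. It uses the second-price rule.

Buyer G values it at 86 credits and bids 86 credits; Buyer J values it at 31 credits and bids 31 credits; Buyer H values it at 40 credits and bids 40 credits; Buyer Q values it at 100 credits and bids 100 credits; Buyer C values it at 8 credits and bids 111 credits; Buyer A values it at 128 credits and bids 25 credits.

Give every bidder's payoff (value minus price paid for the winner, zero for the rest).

Ordered from highest: Buyer C 111 credits; Buyer Q 100 credits; Buyer G 86 credits; Buyer H 40 credits; Buyer J 31 credits; Buyer A 25 credits.
Buyer C has the top bid and wins; the price is the second-highest bid, 100 credits.
Buyer C's payoff = 8 credits − 100 credits = -92 credits. All other bidders lose, so their payoff is 0.

Buyer G 0 credits, Buyer J 0 credits, Buyer H 0 credits, Buyer Q 0 credits, Buyer C -92 credits, Buyer A 0 credits.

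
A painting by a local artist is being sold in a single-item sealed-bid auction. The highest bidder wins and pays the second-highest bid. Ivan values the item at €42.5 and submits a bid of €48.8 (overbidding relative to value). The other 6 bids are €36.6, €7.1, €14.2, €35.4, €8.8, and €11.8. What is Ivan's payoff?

Ivan's payoff: €5.9.

Highest competing bid: €36.6.
Ivan's bid €48.8 is the highest overall, so Ivan wins and pays the second-highest bid, €36.6.
Payoff = value − price = €42.5 − €36.6 = €5.9.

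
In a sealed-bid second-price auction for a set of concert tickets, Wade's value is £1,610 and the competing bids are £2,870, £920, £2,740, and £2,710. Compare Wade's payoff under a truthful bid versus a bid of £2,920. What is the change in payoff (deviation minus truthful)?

Change in payoff: -£1,260.

The highest competing bid is £2,870.
Bidding truthfully at £1,610: the top bid is £2,870 (a rival), so Wade loses. Payoff = £0.
Bidding £2,920: Wade has the top bid, wins, and pays the second-highest bid £2,870. Payoff = £1,610 − £2,870 = -£1,260.
Change = -£1,260 − £0 = -£1,260.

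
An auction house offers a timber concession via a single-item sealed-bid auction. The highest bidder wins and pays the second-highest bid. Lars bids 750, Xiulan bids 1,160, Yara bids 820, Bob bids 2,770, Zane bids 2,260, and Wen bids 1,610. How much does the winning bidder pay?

Ranking the bids: Bob 2,770; Zane 2,260; Wen 1,610; Xiulan 1,160; Yara 820; Lars 750.
Bob has the highest bid, so Bob wins.
The second-highest bid is 2,260, so that is what Bob pays.

2,260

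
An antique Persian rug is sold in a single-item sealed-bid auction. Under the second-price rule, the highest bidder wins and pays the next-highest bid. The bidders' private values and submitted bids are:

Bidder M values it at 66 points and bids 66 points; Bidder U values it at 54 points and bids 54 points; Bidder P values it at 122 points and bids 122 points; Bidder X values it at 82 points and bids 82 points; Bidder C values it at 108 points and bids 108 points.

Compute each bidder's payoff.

Payoffs: Bidder M 0 points, Bidder U 0 points, Bidder P 14 points, Bidder X 0 points, Bidder C 0 points.

Bids in descending order: Bidder P 122 points; Bidder C 108 points; Bidder X 82 points; Bidder M 66 points; Bidder U 54 points.
Bidder P has the top bid and wins; the price is the second-highest bid, 108 points.
Bidder P's payoff = 122 points − 108 points = 14 points. All other bidders lose, so their payoff is 0.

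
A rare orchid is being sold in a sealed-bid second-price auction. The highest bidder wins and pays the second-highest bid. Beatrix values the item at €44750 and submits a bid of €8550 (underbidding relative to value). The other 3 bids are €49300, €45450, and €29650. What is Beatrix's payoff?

Beatrix's payoff: €0.

Highest competing bid: €49300.
Beatrix's bid €8550 is not the highest, so Beatrix loses, pays nothing, and earns zero payoff.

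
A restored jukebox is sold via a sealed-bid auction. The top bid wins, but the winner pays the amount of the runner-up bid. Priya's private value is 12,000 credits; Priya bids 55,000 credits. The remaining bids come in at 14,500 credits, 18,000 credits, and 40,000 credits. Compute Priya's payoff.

Highest competing bid: 40,000 credits.
Priya's bid 55,000 credits is the highest overall, so Priya wins and pays the second-highest bid, 40,000 credits.
Payoff = value − price = 12,000 credits − 40,000 credits = -28,000 credits.

Payoff = -28,000 credits.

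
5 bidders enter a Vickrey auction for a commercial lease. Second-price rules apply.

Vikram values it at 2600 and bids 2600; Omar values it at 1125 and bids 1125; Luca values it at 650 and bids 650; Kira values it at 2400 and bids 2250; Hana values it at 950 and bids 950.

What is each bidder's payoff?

Ordered from highest: Vikram 2600, then Kira 2250, then Omar 1125, then Hana 950, then Luca 650.
Vikram has the top bid and wins; the price is the second-highest bid, 2250.
Vikram's payoff = 2600 − 2250 = 350. All other bidders lose, so their payoff is 0.

Vikram 350, Omar 0, Luca 0, Kira 0, Hana 0.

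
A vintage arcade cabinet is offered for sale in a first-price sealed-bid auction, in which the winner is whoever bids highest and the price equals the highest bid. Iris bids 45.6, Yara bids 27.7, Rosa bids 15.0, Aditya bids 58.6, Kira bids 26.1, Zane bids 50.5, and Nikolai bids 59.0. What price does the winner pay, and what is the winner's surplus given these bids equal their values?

Ordered from highest: Nikolai 59.0, then Aditya 58.6, then Zane 50.5, then Iris 45.6, then Yara 27.7, then Kira 26.1, then Rosa 15.0.
Nikolai is the highest bidder, so Nikolai wins.
Under the first-price rule, the price is the highest bid: 59.0.
Surplus = 59.0 − 59.0 = 0.0.

The winner pays 59.0 for a surplus of 0.0.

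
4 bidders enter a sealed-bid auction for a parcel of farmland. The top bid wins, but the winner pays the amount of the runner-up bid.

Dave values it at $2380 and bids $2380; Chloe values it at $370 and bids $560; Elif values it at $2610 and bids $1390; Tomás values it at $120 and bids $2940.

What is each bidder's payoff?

Payoffs: Dave $0, Chloe $0, Elif $0, Tomás -$2260.

Bids in descending order: Tomás $2940, then Dave $2380, then Elif $1390, then Chloe $560.
Tomás has the top bid and wins; the price is the second-highest bid, $2380.
Tomás's payoff = $120 − $2380 = -$2260. All other bidders lose, so their payoff is 0.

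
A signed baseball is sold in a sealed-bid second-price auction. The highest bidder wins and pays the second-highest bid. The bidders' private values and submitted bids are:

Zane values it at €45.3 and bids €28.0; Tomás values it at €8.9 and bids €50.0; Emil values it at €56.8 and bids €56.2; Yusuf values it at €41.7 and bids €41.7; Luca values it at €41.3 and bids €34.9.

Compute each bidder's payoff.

Zane €0.0, Tomás €0.0, Emil €6.8, Yusuf €0.0, Luca €0.0.

Ranking the bids: Emil €56.2; Tomás €50.0; Yusuf €41.7; Luca €34.9; Zane €28.0.
Emil has the top bid and wins; the price is the second-highest bid, €50.0.
Emil's payoff = €56.8 − €50.0 = €6.8. All other bidders lose, so their payoff is 0.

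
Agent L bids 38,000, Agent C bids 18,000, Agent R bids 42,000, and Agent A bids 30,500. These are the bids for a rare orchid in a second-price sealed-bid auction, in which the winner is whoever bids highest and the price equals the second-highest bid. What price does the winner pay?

38,000

Ordered from highest: Agent R 42,000; Agent L 38,000; Agent A 30,500; Agent C 18,000.
Agent R is the highest bidder, so Agent R wins.
Under the second-price rule, the price is the second-highest bid: 38,000.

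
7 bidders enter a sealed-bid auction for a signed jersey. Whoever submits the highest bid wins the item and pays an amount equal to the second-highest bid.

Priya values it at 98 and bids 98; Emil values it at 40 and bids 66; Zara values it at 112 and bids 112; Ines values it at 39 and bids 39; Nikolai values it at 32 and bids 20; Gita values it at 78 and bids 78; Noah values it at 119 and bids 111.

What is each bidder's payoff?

Priya 0, Emil 0, Zara 1, Ines 0, Nikolai 0, Gita 0, Noah 0.

Sorted high to low: Zara 112 > Noah 111 > Priya 98 > Gita 78 > Emil 66 > Ines 39 > Nikolai 20.
Zara has the top bid and wins; the price is the second-highest bid, 111.
Zara's payoff = 112 − 111 = 1. All other bidders lose, so their payoff is 0.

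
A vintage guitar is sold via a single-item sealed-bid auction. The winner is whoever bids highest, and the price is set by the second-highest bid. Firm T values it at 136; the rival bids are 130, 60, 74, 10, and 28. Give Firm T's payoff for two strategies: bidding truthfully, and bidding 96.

The highest competing bid is 130.
Bidding truthfully at 136: Firm T has the top bid, wins, and pays the second-highest bid 130. Payoff = 136 − 130 = 6.
Bidding 96: the top bid is 130 (a rival), so Firm T loses. Payoff = 0.

Truthful: 6; alternative: 0.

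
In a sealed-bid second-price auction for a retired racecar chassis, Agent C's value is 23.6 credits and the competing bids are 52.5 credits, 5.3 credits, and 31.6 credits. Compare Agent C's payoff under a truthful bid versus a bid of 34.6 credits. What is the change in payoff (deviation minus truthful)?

Payoff change: 0.0 credits.

The highest competing bid is 52.5 credits.
Bidding truthfully at 23.6 credits: the top bid is 52.5 credits (a rival), so Agent C loses. Payoff = 0.0 credits.
Bidding 34.6 credits: the top bid is 52.5 credits (a rival), so Agent C loses. Payoff = 0.0 credits.
Change = 0.0 credits − 0.0 credits = 0.0 credits.
The bid only affects whether you win, not the price — here both bids land on the same side of the top rival bid, so the deviation is payoff-neutral.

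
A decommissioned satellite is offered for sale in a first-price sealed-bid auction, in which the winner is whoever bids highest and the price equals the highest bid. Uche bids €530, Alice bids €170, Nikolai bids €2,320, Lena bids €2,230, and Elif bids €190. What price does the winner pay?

Price paid: €2,320.

Sorted high to low: Nikolai €2,320 > Lena €2,230 > Uche €530 > Elif €190 > Alice €170.
Nikolai is the highest bidder, so Nikolai wins.
Under the first-price rule, the price is the highest bid: €2,320.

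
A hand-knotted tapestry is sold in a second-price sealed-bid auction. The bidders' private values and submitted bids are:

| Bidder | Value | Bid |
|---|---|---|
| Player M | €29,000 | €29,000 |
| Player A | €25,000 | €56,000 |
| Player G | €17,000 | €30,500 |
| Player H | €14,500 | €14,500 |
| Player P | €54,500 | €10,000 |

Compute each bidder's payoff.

Player M €0, Player A -€5,500, Player G €0, Player H €0, Player P €0.

Sorted high to low: Player A €56,000 > Player G €30,500 > Player M €29,000 > Player H €14,500 > Player P €10,000.
Player A has the top bid and wins; the price is the second-highest bid, €30,500.
Player A's payoff = €25,000 − €30,500 = -€5,500. All other bidders lose, so their payoff is 0.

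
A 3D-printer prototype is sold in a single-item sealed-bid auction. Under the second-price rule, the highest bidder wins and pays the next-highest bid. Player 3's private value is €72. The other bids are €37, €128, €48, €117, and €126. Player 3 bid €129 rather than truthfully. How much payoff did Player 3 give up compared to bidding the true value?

The highest competing bid is €128.
Bidding truthfully at €72: the top bid is €128 (a rival), so Player 3 loses. Payoff = €0.
Bidding €129: Player 3 has the top bid, wins, and pays the second-highest bid €128. Payoff = €72 − €128 = -€56.
Regret = truthful payoff − actual payoff = €0 − -€56 = €56.
This is the dominant-strategy logic: truthful bidding weakly beats any alternative.

Regret: €56.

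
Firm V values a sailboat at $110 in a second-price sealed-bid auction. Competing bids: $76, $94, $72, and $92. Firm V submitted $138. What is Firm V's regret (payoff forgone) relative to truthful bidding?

Regret: $0.

The highest competing bid is $94.
Bidding truthfully at $110: Firm V has the top bid, wins, and pays the second-highest bid $94. Payoff = $110 − $94 = $16.
Bidding $138: Firm V has the top bid, wins, and pays the second-highest bid $94. Payoff = $110 − $94 = $16.
Regret = truthful payoff − actual payoff = $16 − $16 = $0.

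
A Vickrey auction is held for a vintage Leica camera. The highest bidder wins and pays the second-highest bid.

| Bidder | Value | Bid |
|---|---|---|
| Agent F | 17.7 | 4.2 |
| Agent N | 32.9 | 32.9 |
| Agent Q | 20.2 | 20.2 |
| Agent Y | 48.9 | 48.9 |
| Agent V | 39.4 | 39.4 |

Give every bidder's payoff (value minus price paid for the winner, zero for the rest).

Payoffs: Agent F 0.0, Agent N 0.0, Agent Q 0.0, Agent Y 9.5, Agent V 0.0.

Ordered from highest: Agent Y 48.9, then Agent V 39.4, then Agent N 32.9, then Agent Q 20.2, then Agent F 4.2.
Agent Y has the top bid and wins; the price is the second-highest bid, 39.4.
Agent Y's payoff = 48.9 − 39.4 = 9.5. All other bidders lose, so their payoff is 0.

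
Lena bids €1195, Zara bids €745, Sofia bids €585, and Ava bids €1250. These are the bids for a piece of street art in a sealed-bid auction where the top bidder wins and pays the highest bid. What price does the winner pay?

Ranking the bids: Ava €1250 > Lena €1195 > Zara €745 > Sofia €585.
Ava is the highest bidder, so Ava wins.
Under the first-price rule, the price is the highest bid: €1250.

Price paid: €1250.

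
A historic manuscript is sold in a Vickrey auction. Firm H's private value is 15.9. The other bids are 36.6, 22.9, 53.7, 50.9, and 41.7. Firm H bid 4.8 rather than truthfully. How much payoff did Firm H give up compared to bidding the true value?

The highest competing bid is 53.7.
Bidding truthfully at 15.9: the top bid is 53.7 (a rival), so Firm H loses. Payoff = 0.0.
Bidding 4.8: the top bid is 53.7 (a rival), so Firm H loses. Payoff = 0.0.
Regret = truthful payoff − actual payoff = 0.0 − 0.0 = 0.0.
The bid only affects whether you win, not the price — here both bids land on the same side of the top rival bid, so the deviation is payoff-neutral.

Regret: 0.0.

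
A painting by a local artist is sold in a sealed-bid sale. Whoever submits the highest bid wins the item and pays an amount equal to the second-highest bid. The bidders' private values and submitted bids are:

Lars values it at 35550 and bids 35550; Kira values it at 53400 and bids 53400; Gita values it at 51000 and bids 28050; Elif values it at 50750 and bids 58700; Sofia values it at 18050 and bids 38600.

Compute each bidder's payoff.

Sorted high to low: Elif 58700; Kira 53400; Sofia 38600; Lars 35550; Gita 28050.
Elif has the top bid and wins; the price is the second-highest bid, 53400.
Elif's payoff = 50750 − 53400 = -2650. All other bidders lose, so their payoff is 0.

Payoffs: Lars 0, Kira 0, Gita 0, Elif -2650, Sofia 0.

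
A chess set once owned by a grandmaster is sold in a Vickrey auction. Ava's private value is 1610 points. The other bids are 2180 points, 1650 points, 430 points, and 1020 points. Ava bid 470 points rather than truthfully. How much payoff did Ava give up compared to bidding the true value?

The highest competing bid is 2180 points.
Bidding truthfully at 1610 points: the top bid is 2180 points (a rival), so Ava loses. Payoff = 0 points.
Bidding 470 points: the top bid is 2180 points (a rival), so Ava loses. Payoff = 0 points.
Regret = truthful payoff − actual payoff = 0 points − 0 points = 0 points.
The bid only affects whether you win, not the price — here both bids land on the same side of the top rival bid, so the deviation is payoff-neutral.

0 points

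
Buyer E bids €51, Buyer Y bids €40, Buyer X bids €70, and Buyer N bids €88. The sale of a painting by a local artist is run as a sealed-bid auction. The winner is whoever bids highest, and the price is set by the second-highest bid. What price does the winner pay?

€70

Ranking the bids: Buyer N €88 > Buyer X €70 > Buyer E €51 > Buyer Y €40.
Buyer N has the highest bid, so Buyer N wins.
The second-highest bid is €70, so that is what Buyer N pays.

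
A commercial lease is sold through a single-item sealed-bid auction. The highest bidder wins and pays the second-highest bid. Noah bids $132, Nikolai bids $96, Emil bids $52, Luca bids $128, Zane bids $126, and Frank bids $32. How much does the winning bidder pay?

Price paid: $128.

Sorted high to low: Noah $132; Luca $128; Zane $126; Nikolai $96; Emil $52; Frank $32.
Noah has the highest bid, so Noah wins.
The second-highest bid is $128, so that is what Noah pays.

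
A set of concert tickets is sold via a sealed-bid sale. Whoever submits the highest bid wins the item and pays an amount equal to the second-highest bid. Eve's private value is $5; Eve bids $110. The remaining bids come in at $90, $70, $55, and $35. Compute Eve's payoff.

Payoff = -$85.

Highest competing bid: $90.
Eve's bid $110 is the highest overall, so Eve wins and pays the second-highest bid, $90.
Payoff = value − price = $5 − $90 = -$85.
Overbidding won the item at a price above value — truthful bidding would have avoided this loss.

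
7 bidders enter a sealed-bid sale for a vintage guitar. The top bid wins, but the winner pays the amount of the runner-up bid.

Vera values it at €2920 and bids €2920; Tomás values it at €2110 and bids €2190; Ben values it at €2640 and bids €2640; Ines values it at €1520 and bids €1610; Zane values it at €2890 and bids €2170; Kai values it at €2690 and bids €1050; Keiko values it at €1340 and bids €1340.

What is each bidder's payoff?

Vera €280, Tomás €0, Ben €0, Ines €0, Zane €0, Kai €0, Keiko €0.

Ordered from highest: Vera €2920; Ben €2640; Tomás €2190; Zane €2170; Ines €1610; Keiko €1340; Kai €1050.
Vera has the top bid and wins; the price is the second-highest bid, €2640.
Vera's payoff = €2920 − €2640 = €280. All other bidders lose, so their payoff is 0.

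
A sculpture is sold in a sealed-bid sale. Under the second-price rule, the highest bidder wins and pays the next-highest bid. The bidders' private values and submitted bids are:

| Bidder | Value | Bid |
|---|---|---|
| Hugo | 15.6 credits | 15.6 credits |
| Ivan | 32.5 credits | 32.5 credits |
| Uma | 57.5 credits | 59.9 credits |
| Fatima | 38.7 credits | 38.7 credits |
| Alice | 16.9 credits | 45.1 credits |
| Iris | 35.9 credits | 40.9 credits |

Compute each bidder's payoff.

Payoffs: Hugo 0.0 credits, Ivan 0.0 credits, Uma 12.4 credits, Fatima 0.0 credits, Alice 0.0 credits, Iris 0.0 credits.

Sorted high to low: Uma 59.9 credits > Alice 45.1 credits > Iris 40.9 credits > Fatima 38.7 credits > Ivan 32.5 credits > Hugo 15.6 credits.
Uma has the top bid and wins; the price is the second-highest bid, 45.1 credits.
Uma's payoff = 57.5 credits − 45.1 credits = 12.4 credits. All other bidders lose, so their payoff is 0.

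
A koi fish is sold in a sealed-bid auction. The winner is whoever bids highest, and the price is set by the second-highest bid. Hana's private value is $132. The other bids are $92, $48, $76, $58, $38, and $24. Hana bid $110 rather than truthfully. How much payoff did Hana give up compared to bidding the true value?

$0

The highest competing bid is $92.
Bidding truthfully at $132: Hana has the top bid, wins, and pays the second-highest bid $92. Payoff = $132 − $92 = $40.
Bidding $110: Hana has the top bid, wins, and pays the second-highest bid $92. Payoff = $132 − $92 = $40.
Regret = truthful payoff − actual payoff = $40 − $40 = $0.
The bid only affects whether you win, not the price — here both bids land on the same side of the top rival bid, so the deviation is payoff-neutral.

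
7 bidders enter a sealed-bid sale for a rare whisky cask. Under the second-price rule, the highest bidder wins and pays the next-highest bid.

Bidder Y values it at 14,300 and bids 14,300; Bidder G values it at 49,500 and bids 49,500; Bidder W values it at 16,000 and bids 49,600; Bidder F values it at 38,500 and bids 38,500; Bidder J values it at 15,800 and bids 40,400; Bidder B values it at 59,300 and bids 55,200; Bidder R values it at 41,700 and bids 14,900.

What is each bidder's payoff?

Ranking the bids: Bidder B 55,200; Bidder W 49,600; Bidder G 49,500; Bidder J 40,400; Bidder F 38,500; Bidder R 14,900; Bidder Y 14,300.
Bidder B has the top bid and wins; the price is the second-highest bid, 49,600.
Bidder B's payoff = 59,300 − 49,600 = 9,700. All other bidders lose, so their payoff is 0.

Bidder Y 0, Bidder G 0, Bidder W 0, Bidder F 0, Bidder J 0, Bidder B 9,700, Bidder R 0.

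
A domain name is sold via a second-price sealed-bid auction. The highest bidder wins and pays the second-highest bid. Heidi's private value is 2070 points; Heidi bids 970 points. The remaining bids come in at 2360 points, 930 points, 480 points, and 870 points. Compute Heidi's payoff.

Highest competing bid: 2360 points.
Heidi's bid 970 points is not the highest, so Heidi loses, pays nothing, and earns zero payoff.

Payoff = 0 points.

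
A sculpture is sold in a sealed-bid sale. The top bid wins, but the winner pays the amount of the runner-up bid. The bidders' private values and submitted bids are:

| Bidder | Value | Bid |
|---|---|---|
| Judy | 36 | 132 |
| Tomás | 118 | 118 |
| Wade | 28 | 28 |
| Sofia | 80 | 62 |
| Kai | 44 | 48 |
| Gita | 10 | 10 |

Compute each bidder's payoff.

Payoffs: Judy -82, Tomás 0, Wade 0, Sofia 0, Kai 0, Gita 0.

Sorted high to low: Judy 132, then Tomás 118, then Sofia 62, then Kai 48, then Wade 28, then Gita 10.
Judy has the top bid and wins; the price is the second-highest bid, 118.
Judy's payoff = 36 − 118 = -82. All other bidders lose, so their payoff is 0.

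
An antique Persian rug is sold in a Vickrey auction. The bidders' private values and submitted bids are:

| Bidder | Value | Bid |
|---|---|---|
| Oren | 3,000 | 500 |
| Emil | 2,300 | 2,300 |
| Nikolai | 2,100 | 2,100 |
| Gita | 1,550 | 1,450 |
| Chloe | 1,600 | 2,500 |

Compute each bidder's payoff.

Sorted high to low: Chloe 2,500, then Emil 2,300, then Nikolai 2,100, then Gita 1,450, then Oren 500.
Chloe has the top bid and wins; the price is the second-highest bid, 2,300.
Chloe's payoff = 1,600 − 2,300 = -700. All other bidders lose, so their payoff is 0.

Payoffs: Oren 0, Emil 0, Nikolai 0, Gita 0, Chloe -700.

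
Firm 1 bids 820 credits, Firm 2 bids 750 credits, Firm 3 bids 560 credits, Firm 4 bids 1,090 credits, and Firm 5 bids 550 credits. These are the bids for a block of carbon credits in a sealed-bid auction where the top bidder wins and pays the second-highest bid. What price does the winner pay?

Sorted high to low: Firm 4 1,090 credits, then Firm 1 820 credits, then Firm 2 750 credits, then Firm 3 560 credits, then Firm 5 550 credits.
Firm 4 is the highest bidder, so Firm 4 wins.
Under the second-price rule, the price is the second-highest bid: 820 credits.

The winner pays 820 credits.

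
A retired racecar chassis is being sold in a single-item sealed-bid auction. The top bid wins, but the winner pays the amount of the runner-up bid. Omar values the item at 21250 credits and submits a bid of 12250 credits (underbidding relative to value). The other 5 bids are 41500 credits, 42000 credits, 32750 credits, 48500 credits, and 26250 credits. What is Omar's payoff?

Omar's payoff: 0 credits.

Highest competing bid: 48500 credits.
Omar's bid 12250 credits is not the highest, so Omar loses, pays nothing, and earns zero payoff.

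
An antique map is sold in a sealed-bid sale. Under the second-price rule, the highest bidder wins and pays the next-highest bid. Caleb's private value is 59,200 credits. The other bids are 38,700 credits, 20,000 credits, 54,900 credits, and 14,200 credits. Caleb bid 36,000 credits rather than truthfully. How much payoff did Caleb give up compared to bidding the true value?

Regret: 4,300 credits.

The highest competing bid is 54,900 credits.
Bidding truthfully at 59,200 credits: Caleb has the top bid, wins, and pays the second-highest bid 54,900 credits. Payoff = 59,200 credits − 54,900 credits = 4,300 credits.
Bidding 36,000 credits: the top bid is 54,900 credits (a rival), so Caleb loses. Payoff = 0 credits.
Regret = truthful payoff − actual payoff = 4,300 credits − 0 credits = 4,300 credits.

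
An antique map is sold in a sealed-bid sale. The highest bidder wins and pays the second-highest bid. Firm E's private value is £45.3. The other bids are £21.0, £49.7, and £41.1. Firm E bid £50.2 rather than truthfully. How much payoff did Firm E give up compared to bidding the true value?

Regret: £4.4.

The highest competing bid is £49.7.
Bidding truthfully at £45.3: the top bid is £49.7 (a rival), so Firm E loses. Payoff = £0.0.
Bidding £50.2: Firm E has the top bid, wins, and pays the second-highest bid £49.7. Payoff = £45.3 − £49.7 = -£4.4.
Regret = truthful payoff − actual payoff = £0.0 − -£4.4 = £4.4.
Deviating from a truthful bid can only lose payoff in a second-price auction — never gain.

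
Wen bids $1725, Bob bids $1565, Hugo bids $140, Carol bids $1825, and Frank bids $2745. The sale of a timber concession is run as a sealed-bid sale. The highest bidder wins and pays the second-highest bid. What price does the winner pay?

Ordered from highest: Frank $2745 > Carol $1825 > Wen $1725 > Bob $1565 > Hugo $140.
Frank has the highest bid, so Frank wins.
The second-highest bid is $1825, so that is what Frank pays.

The winner pays $1825.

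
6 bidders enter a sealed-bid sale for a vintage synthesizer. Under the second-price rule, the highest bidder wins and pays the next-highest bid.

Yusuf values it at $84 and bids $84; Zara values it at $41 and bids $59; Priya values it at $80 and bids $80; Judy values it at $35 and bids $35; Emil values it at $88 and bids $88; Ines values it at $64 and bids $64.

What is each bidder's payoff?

Sorted high to low: Emil $88 > Yusuf $84 > Priya $80 > Ines $64 > Zara $59 > Judy $35.
Emil has the top bid and wins; the price is the second-highest bid, $84.
Emil's payoff = $88 − $84 = $4. All other bidders lose, so their payoff is 0.

Payoffs: Yusuf $0, Zara $0, Priya $0, Judy $0, Emil $4, Ines $0.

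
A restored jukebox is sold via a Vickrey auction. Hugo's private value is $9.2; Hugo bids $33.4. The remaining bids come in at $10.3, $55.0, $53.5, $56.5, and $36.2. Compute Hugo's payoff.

Highest competing bid: $56.5.
Hugo's bid $33.4 is not the highest, so Hugo loses, pays nothing, and earns zero payoff.

Payoff = $0.0.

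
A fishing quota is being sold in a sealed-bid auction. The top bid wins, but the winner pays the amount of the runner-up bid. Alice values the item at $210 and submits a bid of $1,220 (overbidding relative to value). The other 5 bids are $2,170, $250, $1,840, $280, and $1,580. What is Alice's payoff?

Highest competing bid: $2,170.
Alice's bid $1,220 is not the highest, so Alice loses, pays nothing, and earns zero payoff.

Payoff = $0.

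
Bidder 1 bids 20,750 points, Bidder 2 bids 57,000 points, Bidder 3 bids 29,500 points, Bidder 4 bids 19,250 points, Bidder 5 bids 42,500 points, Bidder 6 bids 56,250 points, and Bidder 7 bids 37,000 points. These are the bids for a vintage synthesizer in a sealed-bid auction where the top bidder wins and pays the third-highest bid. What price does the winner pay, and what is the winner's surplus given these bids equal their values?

Ranking the bids: Bidder 2 57,000 points > Bidder 6 56,250 points > Bidder 5 42,500 points > Bidder 7 37,000 points > Bidder 3 29,500 points > Bidder 1 20,750 points > Bidder 4 19,250 points.
Bidder 2 is the highest bidder, so Bidder 2 wins.
Under the third-price rule, the price is the third-highest bid: 42,500 points.
Surplus = 57,000 points − 42,500 points = 14,500 points.

Price 42,500 points; surplus 14,500 points.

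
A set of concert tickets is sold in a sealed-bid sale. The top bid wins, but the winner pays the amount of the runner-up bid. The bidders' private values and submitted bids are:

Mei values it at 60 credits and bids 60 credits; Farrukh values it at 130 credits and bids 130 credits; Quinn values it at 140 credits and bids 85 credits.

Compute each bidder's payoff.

Payoffs: Mei 0 credits, Farrukh 45 credits, Quinn 0 credits.

Ordered from highest: Farrukh 130 credits, then Quinn 85 credits, then Mei 60 credits.
Farrukh has the top bid and wins; the price is the second-highest bid, 85 credits.
Farrukh's payoff = 130 credits − 85 credits = 45 credits. All other bidders lose, so their payoff is 0.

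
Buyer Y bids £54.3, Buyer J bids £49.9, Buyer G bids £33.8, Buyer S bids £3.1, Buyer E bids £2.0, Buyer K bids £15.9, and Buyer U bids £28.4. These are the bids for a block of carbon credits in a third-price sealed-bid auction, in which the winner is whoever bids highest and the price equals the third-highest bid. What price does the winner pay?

Ordered from highest: Buyer Y £54.3; Buyer J £49.9; Buyer G £33.8; Buyer U £28.4; Buyer K £15.9; Buyer S £3.1; Buyer E £2.0.
Buyer Y is the highest bidder, so Buyer Y wins.
Under the third-price rule, the price is the third-highest bid: £33.8.

£33.8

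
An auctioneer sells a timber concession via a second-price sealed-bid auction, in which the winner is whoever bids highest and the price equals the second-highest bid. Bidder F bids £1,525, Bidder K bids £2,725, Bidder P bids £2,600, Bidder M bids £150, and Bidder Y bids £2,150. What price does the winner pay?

Price paid: £2,600.

Ordered from highest: Bidder K £2,725 > Bidder P £2,600 > Bidder Y £2,150 > Bidder F £1,525 > Bidder M £150.
Bidder K is the highest bidder, so Bidder K wins.
Under the second-price rule, the price is the second-highest bid: £2,600.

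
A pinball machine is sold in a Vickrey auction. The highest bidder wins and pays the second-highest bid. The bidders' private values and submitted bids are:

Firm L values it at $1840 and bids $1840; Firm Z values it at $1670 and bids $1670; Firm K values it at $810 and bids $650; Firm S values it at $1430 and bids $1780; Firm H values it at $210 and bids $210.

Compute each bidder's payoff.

Payoffs: Firm L $60, Firm Z $0, Firm K $0, Firm S $0, Firm H $0.

Bids in descending order: Firm L $1840; Firm S $1780; Firm Z $1670; Firm K $650; Firm H $210.
Firm L has the top bid and wins; the price is the second-highest bid, $1780.
Firm L's payoff = $1840 − $1780 = $60. All other bidders lose, so their payoff is 0.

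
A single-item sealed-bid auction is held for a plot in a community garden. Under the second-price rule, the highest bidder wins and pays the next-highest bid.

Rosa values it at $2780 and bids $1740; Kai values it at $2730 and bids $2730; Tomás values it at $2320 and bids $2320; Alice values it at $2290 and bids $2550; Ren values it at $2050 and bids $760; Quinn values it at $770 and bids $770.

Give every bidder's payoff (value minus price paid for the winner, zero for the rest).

Ordered from highest: Kai $2730 > Alice $2550 > Tomás $2320 > Rosa $1740 > Quinn $770 > Ren $760.
Kai has the top bid and wins; the price is the second-highest bid, $2550.
Kai's payoff = $2730 − $2550 = $180. All other bidders lose, so their payoff is 0.

Rosa $0, Kai $180, Tomás $0, Alice $0, Ren $0, Quinn $0.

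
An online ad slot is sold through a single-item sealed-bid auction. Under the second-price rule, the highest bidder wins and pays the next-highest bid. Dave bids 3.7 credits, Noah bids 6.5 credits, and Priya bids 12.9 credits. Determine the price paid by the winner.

Ranking the bids: Priya 12.9 credits; Noah 6.5 credits; Dave 3.7 credits.
Priya has the highest bid, so Priya wins.
The second-highest bid is 6.5 credits, so that is what Priya pays.

6.5 credits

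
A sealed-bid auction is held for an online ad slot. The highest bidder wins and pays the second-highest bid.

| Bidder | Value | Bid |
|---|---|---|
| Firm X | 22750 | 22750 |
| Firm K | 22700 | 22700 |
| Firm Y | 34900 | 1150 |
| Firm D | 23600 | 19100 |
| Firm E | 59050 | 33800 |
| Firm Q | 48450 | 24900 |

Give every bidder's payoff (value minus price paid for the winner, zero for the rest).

Ranking the bids: Firm E 33800 > Firm Q 24900 > Firm X 22750 > Firm K 22700 > Firm D 19100 > Firm Y 1150.
Firm E has the top bid and wins; the price is the second-highest bid, 24900.
Firm E's payoff = 59050 − 24900 = 34150. All other bidders lose, so their payoff is 0.

Payoffs: Firm X 0, Firm K 0, Firm Y 0, Firm D 0, Firm E 34150, Firm Q 0.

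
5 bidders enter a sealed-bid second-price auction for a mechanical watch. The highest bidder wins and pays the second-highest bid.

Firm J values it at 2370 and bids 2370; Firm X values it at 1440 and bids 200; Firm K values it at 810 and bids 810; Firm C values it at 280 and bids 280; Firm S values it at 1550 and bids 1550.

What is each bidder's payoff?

Sorted high to low: Firm J 2370 > Firm S 1550 > Firm K 810 > Firm C 280 > Firm X 200.
Firm J has the top bid and wins; the price is the second-highest bid, 1550.
Firm J's payoff = 2370 − 1550 = 820. All other bidders lose, so their payoff is 0.

Payoffs: Firm J 820, Firm X 0, Firm K 0, Firm C 0, Firm S 0.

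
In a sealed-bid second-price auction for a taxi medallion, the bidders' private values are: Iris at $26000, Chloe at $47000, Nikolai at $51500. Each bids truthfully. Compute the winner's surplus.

Ordered from highest: Nikolai $51500 > Chloe $47000 > Iris $26000.
Nikolai wins with the top bid and pays the second-highest, $47000.
Surplus = $51500 − $47000 = $4500.

Winner's surplus: $4500.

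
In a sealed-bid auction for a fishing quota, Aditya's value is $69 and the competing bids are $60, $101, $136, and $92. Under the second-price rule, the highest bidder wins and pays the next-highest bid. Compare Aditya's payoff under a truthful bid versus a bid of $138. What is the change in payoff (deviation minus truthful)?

Payoff change: -$67.

The highest competing bid is $136.
Bidding truthfully at $69: the top bid is $136 (a rival), so Aditya loses. Payoff = $0.
Bidding $138: Aditya has the top bid, wins, and pays the second-highest bid $136. Payoff = $69 − $136 = -$67.
Change = -$67 − $0 = -$67.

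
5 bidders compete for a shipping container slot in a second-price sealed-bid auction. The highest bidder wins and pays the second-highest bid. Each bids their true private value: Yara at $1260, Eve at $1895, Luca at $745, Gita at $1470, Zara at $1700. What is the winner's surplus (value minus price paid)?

Bids in descending order: Eve $1895, then Zara $1700, then Gita $1470, then Yara $1260, then Luca $745.
Eve wins with the top bid and pays the second-highest, $1700.
Surplus = $1895 − $1700 = $195.

Winner's surplus: $195.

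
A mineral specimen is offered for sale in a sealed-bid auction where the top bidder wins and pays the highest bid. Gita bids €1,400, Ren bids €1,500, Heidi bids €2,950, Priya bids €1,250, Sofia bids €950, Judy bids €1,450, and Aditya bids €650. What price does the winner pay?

The winner pays €2,950.

Sorted high to low: Heidi €2,950 > Ren €1,500 > Judy €1,450 > Gita €1,400 > Priya €1,250 > Sofia €950 > Aditya €650.
Heidi is the highest bidder, so Heidi wins.
Under the first-price rule, the price is the highest bid: €2,950.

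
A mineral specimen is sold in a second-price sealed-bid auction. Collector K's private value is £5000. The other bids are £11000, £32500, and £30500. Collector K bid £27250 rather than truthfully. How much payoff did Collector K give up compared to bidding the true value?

Regret: £0.

The highest competing bid is £32500.
Bidding truthfully at £5000: the top bid is £32500 (a rival), so Collector K loses. Payoff = £0.
Bidding £27250: the top bid is £32500 (a rival), so Collector K loses. Payoff = £0.
Regret = truthful payoff − actual payoff = £0 − £0 = £0.
The bid only affects whether you win, not the price — here both bids land on the same side of the top rival bid, so the deviation is payoff-neutral.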